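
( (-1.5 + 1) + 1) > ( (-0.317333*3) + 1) True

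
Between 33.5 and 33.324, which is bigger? 33.5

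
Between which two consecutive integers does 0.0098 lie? 0 and 1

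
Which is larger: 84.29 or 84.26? 84.29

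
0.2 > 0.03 True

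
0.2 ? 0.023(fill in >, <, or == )>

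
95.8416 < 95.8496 True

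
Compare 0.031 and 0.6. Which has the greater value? 0.6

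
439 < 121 False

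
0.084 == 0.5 False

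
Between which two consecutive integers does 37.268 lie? 37 and 38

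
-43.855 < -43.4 True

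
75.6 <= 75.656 True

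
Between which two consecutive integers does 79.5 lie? 79 and 80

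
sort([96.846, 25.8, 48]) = [25.8, 48, 96.846]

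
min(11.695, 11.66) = 11.66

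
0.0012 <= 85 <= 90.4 True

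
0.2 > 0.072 True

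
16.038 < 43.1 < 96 True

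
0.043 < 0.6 True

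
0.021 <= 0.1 True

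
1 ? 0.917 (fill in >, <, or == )>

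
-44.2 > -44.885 True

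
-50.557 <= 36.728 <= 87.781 True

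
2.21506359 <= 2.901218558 True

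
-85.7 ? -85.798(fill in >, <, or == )>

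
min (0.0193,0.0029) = 0.0029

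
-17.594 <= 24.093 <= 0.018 False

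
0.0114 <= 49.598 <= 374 True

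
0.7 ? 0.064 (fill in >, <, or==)>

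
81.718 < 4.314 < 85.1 False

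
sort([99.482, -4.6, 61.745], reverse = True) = [99.482, 61.745, -4.6]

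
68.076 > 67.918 True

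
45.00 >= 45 True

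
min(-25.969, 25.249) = -25.969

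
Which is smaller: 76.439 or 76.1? 76.1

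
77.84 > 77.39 True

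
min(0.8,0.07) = 0.07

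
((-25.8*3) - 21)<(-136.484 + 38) False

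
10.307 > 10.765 False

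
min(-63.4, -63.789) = -63.789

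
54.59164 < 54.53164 False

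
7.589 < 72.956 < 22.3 False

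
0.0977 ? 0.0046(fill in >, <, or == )>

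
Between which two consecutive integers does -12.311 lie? -13 and -12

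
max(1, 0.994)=1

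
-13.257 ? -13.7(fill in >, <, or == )>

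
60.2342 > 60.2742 False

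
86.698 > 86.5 True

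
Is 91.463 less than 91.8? Yes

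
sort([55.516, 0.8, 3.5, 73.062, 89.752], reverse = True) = [89.752, 73.062, 55.516, 3.5, 0.8]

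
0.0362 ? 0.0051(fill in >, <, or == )>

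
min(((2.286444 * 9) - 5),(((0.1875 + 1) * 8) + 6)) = 15.5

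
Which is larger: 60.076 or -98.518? 60.076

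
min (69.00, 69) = 69.00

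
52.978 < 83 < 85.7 True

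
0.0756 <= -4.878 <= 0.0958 False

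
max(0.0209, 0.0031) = 0.0209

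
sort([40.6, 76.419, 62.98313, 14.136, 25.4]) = [14.136, 25.4, 40.6, 62.98313, 76.419]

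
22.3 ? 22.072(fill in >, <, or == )>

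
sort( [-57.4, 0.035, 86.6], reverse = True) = [86.6, 0.035, -57.4]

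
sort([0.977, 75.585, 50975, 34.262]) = [0.977, 34.262, 75.585, 50975]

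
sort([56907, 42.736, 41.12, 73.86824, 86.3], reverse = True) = [56907, 86.3, 73.86824, 42.736, 41.12]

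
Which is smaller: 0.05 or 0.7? 0.05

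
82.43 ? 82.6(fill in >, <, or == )<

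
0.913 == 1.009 False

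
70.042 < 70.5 True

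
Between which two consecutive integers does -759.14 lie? -760 and -759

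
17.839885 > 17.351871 True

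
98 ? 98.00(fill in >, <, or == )==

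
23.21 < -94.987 False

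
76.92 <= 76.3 False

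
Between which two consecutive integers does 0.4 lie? 0 and 1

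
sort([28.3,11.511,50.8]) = [11.511,28.3,50.8]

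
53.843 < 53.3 False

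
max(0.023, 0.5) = 0.5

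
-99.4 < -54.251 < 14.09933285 True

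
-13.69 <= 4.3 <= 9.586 True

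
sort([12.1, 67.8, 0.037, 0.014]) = [0.014, 0.037, 12.1, 67.8]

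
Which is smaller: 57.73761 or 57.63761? 57.63761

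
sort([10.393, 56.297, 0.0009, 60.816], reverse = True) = [60.816, 56.297, 10.393, 0.0009]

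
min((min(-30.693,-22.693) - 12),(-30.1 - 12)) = -42.693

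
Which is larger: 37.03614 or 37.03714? 37.03714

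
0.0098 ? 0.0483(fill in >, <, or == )<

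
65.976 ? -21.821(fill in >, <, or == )>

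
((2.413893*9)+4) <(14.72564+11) True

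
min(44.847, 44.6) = 44.6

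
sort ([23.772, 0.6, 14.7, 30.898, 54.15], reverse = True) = [54.15, 30.898, 23.772, 14.7, 0.6]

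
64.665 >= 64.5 True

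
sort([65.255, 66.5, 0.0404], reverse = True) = [66.5, 65.255, 0.0404]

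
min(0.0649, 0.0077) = 0.0077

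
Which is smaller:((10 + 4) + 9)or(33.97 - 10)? ((10 + 4) + 9)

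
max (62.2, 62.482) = 62.482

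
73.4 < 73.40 False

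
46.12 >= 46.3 False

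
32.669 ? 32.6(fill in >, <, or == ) >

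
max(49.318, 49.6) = 49.6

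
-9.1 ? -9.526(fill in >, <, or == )>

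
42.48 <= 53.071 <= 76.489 True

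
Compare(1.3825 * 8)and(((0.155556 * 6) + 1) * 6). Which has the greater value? (((0.155556 * 6) + 1) * 6)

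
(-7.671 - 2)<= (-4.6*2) True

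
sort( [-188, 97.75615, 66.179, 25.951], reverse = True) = [97.75615, 66.179, 25.951, -188]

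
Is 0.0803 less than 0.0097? No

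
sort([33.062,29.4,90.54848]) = [29.4,33.062,90.54848]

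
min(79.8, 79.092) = 79.092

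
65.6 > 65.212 True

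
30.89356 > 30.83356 True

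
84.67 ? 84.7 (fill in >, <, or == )<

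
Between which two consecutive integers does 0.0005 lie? 0 and 1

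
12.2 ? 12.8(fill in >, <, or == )<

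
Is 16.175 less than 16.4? Yes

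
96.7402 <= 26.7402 False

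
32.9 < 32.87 False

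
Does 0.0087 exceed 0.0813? No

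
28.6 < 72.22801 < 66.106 False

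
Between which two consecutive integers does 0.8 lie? 0 and 1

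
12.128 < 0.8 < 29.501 False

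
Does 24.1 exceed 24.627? No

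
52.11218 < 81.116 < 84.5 True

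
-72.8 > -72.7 False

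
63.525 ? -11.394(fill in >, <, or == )>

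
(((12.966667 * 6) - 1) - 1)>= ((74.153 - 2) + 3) True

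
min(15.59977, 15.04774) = 15.04774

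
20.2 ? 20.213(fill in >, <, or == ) <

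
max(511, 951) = 951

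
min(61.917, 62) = 61.917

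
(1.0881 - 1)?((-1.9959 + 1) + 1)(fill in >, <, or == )>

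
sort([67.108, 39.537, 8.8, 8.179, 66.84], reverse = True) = [67.108, 66.84, 39.537, 8.8, 8.179]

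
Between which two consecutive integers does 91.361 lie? 91 and 92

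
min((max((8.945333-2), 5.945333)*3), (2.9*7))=20.3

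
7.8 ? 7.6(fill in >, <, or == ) >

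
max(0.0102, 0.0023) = 0.0102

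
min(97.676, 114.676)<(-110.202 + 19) False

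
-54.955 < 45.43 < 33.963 False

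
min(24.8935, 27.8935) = 24.8935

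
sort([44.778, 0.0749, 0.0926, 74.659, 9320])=[0.0749, 0.0926, 44.778, 74.659, 9320]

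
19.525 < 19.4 False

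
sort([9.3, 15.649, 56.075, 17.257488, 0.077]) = [0.077, 9.3, 15.649, 17.257488, 56.075]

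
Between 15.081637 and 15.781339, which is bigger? 15.781339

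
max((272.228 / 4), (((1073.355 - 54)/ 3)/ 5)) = 68.057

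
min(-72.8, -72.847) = -72.847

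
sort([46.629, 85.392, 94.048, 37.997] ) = [37.997, 46.629, 85.392, 94.048]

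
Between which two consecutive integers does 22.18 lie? 22 and 23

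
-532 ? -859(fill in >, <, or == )>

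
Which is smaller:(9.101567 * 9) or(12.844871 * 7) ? (9.101567 * 9)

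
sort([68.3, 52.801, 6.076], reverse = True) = [68.3, 52.801, 6.076]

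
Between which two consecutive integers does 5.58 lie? 5 and 6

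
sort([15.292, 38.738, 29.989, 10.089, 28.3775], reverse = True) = [38.738, 29.989, 28.3775, 15.292, 10.089]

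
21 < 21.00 False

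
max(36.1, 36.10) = 36.10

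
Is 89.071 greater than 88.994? Yes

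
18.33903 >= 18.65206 False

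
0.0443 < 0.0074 False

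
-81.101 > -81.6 True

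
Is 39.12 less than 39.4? Yes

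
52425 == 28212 False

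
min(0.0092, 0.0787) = 0.0092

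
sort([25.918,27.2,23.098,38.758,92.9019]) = [23.098,25.918,27.2,38.758,92.9019]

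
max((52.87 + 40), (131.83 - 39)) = 92.87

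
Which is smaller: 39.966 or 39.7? 39.7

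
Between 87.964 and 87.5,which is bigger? 87.964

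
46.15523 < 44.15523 False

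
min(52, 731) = 52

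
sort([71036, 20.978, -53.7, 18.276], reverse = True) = [71036, 20.978, 18.276, -53.7]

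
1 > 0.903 True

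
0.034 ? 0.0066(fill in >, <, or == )>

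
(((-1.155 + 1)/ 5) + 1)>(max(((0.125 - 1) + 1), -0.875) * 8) False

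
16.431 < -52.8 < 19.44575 False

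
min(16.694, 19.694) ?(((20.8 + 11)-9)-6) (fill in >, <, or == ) <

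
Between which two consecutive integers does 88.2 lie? 88 and 89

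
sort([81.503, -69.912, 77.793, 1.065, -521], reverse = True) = [81.503, 77.793, 1.065, -69.912, -521]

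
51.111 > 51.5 False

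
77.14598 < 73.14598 False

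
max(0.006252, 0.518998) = 0.518998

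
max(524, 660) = 660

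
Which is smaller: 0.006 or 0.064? 0.006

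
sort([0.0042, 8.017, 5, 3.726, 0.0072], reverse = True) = [8.017, 5, 3.726, 0.0072, 0.0042]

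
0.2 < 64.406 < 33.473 False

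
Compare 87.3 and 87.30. They are equal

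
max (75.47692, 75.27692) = 75.47692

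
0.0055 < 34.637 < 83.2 True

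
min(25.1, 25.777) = 25.1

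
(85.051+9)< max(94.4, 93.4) True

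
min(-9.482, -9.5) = -9.5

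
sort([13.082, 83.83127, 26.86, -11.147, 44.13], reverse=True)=[83.83127, 44.13, 26.86, 13.082, -11.147]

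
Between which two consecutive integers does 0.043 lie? 0 and 1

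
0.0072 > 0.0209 False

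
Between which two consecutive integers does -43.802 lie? -44 and -43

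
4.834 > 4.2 True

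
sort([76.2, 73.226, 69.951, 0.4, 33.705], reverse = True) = [76.2, 73.226, 69.951, 33.705, 0.4]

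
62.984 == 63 False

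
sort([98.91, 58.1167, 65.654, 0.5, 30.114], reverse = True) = [98.91, 65.654, 58.1167, 30.114, 0.5]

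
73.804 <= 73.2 False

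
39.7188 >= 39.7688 False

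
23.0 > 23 False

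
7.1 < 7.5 True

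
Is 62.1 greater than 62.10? No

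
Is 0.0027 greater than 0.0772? No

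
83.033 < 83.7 True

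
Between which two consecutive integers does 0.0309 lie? 0 and 1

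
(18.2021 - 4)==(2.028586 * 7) False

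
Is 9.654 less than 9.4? No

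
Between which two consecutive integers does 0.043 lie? 0 and 1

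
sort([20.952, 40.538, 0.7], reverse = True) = [40.538, 20.952, 0.7]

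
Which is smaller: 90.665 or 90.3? 90.3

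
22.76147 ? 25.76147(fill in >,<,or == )<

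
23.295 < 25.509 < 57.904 True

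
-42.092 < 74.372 True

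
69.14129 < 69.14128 False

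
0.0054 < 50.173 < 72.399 True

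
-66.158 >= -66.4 True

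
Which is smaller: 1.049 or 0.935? 0.935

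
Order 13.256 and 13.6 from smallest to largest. 13.256, 13.6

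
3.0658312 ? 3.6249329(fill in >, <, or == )<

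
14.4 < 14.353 False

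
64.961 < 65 True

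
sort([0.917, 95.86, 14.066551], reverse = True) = [95.86, 14.066551, 0.917]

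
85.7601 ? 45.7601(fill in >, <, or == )>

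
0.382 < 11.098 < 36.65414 True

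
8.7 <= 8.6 False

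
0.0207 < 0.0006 False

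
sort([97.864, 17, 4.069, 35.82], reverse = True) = [97.864, 35.82, 17, 4.069]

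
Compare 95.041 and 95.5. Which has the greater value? 95.5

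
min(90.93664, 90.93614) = 90.93614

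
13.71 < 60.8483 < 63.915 True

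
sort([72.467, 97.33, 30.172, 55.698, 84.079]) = [30.172, 55.698, 72.467, 84.079, 97.33]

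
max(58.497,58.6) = 58.6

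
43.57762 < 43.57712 False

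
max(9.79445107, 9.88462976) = 9.88462976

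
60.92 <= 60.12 False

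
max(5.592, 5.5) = 5.592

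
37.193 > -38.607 True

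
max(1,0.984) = 1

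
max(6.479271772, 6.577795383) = 6.577795383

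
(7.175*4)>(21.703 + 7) False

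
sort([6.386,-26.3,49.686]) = [-26.3,6.386,49.686]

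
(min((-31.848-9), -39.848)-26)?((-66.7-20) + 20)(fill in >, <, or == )<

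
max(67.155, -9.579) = 67.155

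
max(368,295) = 368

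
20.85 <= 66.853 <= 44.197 False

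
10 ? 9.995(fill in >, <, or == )>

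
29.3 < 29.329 True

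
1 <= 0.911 False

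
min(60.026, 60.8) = 60.026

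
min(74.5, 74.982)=74.5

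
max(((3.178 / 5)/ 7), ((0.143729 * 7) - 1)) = 0.0908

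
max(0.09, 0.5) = 0.5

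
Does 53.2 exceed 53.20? No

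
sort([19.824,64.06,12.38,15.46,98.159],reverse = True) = [98.159,64.06,19.824,15.46,12.38]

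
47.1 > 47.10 False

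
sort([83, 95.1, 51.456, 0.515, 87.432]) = [0.515, 51.456, 83, 87.432, 95.1]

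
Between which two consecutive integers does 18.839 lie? 18 and 19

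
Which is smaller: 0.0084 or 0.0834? 0.0084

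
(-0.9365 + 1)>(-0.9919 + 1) True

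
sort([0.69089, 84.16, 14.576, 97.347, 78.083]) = [0.69089, 14.576, 78.083, 84.16, 97.347]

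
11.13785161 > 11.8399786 False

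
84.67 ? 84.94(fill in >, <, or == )<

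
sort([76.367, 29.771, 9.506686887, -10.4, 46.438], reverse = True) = [76.367, 46.438, 29.771, 9.506686887, -10.4]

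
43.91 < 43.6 False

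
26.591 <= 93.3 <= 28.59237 False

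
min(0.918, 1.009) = 0.918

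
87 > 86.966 True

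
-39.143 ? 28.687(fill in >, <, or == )<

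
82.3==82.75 False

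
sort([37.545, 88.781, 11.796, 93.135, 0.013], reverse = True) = [93.135, 88.781, 37.545, 11.796, 0.013]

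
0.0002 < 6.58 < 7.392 True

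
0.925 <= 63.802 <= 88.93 True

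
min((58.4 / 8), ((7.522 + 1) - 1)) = 7.3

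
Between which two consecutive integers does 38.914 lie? 38 and 39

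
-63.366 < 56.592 True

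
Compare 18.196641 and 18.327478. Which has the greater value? 18.327478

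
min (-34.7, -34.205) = -34.7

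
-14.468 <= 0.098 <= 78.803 True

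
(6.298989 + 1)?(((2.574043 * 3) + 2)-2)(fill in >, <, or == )<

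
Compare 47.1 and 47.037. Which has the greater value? 47.1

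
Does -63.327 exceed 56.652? No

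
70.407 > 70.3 True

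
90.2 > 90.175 True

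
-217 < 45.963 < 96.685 True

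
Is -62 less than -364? No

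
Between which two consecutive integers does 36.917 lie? 36 and 37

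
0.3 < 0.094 False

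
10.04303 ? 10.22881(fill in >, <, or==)<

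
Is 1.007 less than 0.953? No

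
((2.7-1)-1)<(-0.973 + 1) False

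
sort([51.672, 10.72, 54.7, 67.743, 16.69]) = [10.72, 16.69, 51.672, 54.7, 67.743]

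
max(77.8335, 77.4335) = 77.8335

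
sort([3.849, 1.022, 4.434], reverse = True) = [4.434, 3.849, 1.022]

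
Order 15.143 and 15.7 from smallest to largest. 15.143, 15.7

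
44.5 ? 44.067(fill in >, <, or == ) >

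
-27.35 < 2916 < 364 False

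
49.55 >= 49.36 True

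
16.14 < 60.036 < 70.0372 True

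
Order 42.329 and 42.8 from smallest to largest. 42.329, 42.8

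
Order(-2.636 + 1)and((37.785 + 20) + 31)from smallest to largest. (-2.636 + 1), ((37.785 + 20) + 31)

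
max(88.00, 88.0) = 88.0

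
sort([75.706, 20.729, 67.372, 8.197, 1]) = [1, 8.197, 20.729, 67.372, 75.706]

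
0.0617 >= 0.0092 True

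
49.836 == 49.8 False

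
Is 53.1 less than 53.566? Yes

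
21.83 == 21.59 False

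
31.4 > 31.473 False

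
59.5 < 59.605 True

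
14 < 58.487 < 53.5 False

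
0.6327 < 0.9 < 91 True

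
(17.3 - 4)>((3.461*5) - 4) False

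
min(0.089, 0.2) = 0.089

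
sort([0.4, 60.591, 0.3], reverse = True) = [60.591, 0.4, 0.3]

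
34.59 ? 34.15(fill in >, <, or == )>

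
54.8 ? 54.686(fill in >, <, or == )>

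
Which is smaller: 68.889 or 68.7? 68.7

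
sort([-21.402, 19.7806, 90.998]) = [-21.402, 19.7806, 90.998]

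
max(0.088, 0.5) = 0.5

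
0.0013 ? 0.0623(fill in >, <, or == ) <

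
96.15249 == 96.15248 False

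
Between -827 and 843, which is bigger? 843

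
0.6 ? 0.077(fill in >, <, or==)>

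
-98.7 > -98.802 True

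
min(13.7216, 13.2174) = 13.2174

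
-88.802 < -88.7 True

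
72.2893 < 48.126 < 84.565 False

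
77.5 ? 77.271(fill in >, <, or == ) >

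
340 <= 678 True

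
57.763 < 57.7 False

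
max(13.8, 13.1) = 13.8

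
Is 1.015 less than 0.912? No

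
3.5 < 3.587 True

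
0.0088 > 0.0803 False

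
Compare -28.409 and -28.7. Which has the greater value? -28.409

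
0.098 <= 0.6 True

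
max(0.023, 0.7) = 0.7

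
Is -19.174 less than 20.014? Yes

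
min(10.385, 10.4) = 10.385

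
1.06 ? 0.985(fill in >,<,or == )>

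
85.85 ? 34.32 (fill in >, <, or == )>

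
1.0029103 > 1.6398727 False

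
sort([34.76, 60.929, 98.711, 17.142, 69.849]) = [17.142, 34.76, 60.929, 69.849, 98.711]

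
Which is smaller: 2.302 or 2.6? 2.302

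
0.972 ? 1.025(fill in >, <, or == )<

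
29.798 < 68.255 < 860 True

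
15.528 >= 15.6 False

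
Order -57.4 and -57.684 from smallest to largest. -57.684, -57.4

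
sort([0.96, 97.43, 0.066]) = [0.066, 0.96, 97.43]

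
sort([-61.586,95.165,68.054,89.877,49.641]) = [-61.586,49.641,68.054,89.877,95.165]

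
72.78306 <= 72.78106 False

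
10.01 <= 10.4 True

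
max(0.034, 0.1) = 0.1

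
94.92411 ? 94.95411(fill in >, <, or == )<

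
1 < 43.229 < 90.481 True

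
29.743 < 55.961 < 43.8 False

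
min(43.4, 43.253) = 43.253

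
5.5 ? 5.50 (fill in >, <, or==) ==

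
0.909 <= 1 True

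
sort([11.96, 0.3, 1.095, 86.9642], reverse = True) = [86.9642, 11.96, 1.095, 0.3]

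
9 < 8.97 False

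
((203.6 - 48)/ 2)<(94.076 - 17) False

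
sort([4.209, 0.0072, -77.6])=[-77.6, 0.0072, 4.209]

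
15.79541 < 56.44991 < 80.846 True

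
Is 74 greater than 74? No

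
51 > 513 False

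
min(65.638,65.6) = 65.6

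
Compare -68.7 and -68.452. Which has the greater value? -68.452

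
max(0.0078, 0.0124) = 0.0124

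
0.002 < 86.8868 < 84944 True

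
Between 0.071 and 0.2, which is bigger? 0.2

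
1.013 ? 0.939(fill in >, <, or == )>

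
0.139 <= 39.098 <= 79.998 True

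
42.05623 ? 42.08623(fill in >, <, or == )<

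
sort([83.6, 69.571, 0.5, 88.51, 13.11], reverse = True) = [88.51, 83.6, 69.571, 13.11, 0.5]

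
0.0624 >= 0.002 True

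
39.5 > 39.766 False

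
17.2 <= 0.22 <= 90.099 False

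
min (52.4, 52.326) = 52.326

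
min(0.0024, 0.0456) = 0.0024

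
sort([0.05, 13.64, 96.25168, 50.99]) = [0.05, 13.64, 50.99, 96.25168]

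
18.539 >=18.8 False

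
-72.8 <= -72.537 True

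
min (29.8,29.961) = 29.8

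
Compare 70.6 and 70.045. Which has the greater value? 70.6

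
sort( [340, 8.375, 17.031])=[8.375, 17.031, 340]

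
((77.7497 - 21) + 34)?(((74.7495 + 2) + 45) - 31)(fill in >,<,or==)>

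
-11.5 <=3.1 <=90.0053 True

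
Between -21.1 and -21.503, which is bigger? -21.1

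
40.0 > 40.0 False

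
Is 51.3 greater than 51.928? No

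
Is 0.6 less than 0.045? No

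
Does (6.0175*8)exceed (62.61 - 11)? No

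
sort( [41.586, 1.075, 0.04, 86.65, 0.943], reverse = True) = [86.65, 41.586, 1.075, 0.943, 0.04]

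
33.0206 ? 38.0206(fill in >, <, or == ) <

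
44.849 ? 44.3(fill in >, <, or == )>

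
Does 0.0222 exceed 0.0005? Yes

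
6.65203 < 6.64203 False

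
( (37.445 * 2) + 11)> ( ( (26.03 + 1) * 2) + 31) True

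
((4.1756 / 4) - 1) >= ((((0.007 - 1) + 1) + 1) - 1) True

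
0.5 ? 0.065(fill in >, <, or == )>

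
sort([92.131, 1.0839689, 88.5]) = [1.0839689, 88.5, 92.131]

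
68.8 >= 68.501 True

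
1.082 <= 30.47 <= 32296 True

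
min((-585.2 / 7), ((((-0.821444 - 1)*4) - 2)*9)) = -83.6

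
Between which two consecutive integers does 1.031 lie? 1 and 2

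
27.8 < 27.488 False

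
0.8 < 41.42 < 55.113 True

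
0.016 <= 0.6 True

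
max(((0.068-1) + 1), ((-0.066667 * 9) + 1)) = 0.399997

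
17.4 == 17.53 False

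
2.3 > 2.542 False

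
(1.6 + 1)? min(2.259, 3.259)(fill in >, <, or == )>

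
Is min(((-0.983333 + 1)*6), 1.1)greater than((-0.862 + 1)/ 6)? Yes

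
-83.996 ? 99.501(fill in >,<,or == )<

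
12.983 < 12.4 False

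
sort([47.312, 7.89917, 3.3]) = [3.3, 7.89917, 47.312]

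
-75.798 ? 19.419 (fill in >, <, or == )<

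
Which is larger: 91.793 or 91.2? 91.793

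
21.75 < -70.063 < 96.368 False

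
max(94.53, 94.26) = 94.53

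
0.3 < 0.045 False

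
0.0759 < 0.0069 False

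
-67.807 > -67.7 False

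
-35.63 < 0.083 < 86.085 True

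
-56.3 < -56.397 False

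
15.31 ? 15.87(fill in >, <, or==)<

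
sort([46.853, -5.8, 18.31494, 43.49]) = [-5.8, 18.31494, 43.49, 46.853]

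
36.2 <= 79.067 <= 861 True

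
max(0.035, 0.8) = 0.8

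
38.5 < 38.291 False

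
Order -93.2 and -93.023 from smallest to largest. -93.2,-93.023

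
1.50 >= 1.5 True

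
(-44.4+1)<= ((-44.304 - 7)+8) True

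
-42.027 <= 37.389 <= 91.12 True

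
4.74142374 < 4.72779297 False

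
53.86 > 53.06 True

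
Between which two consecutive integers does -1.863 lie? -2 and -1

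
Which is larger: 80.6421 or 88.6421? 88.6421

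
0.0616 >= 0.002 True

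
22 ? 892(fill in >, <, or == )<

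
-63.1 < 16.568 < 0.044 False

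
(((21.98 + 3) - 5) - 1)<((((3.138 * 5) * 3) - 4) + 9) True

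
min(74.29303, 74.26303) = 74.26303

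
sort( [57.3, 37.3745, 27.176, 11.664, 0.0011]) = [0.0011, 11.664, 27.176, 37.3745, 57.3]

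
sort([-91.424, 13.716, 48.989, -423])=[-423, -91.424, 13.716, 48.989]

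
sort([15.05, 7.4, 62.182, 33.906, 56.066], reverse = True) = [62.182, 56.066, 33.906, 15.05, 7.4]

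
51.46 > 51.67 False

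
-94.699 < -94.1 True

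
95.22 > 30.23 True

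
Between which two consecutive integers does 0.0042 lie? 0 and 1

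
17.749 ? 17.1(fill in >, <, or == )>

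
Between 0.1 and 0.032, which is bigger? 0.1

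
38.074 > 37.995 True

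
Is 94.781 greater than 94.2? Yes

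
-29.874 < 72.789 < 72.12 False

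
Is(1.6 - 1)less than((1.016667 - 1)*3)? No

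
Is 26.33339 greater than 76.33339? No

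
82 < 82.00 False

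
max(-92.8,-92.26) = -92.26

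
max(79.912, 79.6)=79.912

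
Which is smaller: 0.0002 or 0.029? 0.0002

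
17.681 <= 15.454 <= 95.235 False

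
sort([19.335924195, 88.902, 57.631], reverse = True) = [88.902, 57.631, 19.335924195]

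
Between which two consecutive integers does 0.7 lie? 0 and 1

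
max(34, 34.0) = 34.0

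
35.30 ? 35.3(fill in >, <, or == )==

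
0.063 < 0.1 True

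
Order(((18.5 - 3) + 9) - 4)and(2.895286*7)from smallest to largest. (2.895286*7), (((18.5 - 3) + 9) - 4)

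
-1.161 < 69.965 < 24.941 False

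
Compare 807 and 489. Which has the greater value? 807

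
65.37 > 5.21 True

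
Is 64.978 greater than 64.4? Yes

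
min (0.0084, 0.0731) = 0.0084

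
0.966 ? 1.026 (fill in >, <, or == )<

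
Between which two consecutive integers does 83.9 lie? 83 and 84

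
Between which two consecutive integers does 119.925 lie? 119 and 120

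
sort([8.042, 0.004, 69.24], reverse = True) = [69.24, 8.042, 0.004]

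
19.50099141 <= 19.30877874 False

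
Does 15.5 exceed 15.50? No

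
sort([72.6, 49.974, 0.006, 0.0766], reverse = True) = [72.6, 49.974, 0.0766, 0.006]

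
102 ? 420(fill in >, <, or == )<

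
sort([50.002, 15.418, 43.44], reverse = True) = [50.002, 43.44, 15.418]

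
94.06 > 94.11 False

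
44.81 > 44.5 True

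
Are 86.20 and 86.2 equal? Yes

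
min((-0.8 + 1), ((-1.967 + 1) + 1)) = 0.033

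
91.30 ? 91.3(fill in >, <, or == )==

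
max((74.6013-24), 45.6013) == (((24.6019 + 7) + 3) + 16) False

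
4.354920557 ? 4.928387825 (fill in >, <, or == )<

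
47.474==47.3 False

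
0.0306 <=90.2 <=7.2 False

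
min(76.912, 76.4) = 76.4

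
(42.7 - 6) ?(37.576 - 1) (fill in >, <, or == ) >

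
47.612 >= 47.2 True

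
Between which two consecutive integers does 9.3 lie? 9 and 10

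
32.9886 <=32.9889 True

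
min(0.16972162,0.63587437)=0.16972162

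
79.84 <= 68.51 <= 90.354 False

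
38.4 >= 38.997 False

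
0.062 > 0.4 False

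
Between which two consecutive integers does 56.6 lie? 56 and 57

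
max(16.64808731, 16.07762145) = 16.64808731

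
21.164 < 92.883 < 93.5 True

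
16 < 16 False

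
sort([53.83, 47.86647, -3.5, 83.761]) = [-3.5, 47.86647, 53.83, 83.761]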